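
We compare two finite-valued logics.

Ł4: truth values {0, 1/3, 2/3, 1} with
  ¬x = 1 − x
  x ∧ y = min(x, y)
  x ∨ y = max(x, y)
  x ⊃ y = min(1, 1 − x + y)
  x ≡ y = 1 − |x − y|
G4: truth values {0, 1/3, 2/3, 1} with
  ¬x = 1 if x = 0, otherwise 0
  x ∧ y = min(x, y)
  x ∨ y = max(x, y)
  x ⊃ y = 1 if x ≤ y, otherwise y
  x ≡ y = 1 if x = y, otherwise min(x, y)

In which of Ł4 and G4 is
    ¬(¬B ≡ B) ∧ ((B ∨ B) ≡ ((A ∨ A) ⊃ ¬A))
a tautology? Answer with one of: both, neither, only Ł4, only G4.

In Ł4: at A = 0, B = 0 the value is 0 — not a tautology.
In G4: at A = 0, B = 0 the value is 0 — not a tautology.

neither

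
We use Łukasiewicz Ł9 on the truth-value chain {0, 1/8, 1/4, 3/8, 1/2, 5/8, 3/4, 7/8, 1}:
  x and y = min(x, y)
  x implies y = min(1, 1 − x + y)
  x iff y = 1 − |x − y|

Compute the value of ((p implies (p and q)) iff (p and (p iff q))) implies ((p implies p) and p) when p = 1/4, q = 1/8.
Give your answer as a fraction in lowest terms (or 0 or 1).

7/8

p and q = 1/4 and 1/8 = 1/8
p implies (p and q) = 1/4 implies 1/8 = 7/8
p iff q = 1/4 iff 1/8 = 7/8
p and (p iff q) = 1/4 and 7/8 = 1/4
(p implies (p and q)) iff (p and (p iff q)) = 7/8 iff 1/4 = 3/8
p implies p = 1/4 implies 1/4 = 1
(p implies p) and p = 1 and 1/4 = 1/4
((p implies (p and q)) iff (p and (p iff q))) implies ((p implies p) and p) = 3/8 implies 1/4 = 7/8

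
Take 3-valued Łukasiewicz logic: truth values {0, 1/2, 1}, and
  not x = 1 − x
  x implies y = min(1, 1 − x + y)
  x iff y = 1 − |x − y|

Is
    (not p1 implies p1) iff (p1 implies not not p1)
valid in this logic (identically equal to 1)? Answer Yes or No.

No

Counterexample: take p1 = 0.
not p1 = not 0 = 1
not p1 implies p1 = 1 implies 0 = 0
not p1 = not 0 = 1
not not p1 = not 1 = 0
p1 implies not not p1 = 0 implies 0 = 1
(not p1 implies p1) iff (p1 implies not not p1) = 0 iff 1 = 0
This gives 0 ≠ 1.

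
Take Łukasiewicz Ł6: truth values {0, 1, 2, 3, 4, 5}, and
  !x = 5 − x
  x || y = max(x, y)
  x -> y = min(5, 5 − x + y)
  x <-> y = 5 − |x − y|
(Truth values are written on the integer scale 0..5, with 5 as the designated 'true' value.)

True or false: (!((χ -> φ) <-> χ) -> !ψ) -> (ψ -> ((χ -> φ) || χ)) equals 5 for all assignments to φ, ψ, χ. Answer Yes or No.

Counterexample: take φ = 0, ψ = 4, χ = 2.
χ -> φ = 2 -> 0 = 3
(χ -> φ) <-> χ = 3 <-> 2 = 4
!((χ -> φ) <-> χ) = !4 = 1
!ψ = !4 = 1
!((χ -> φ) <-> χ) -> !ψ = 1 -> 1 = 5
χ -> φ = 2 -> 0 = 3
(χ -> φ) || χ = 3 || 2 = 3
ψ -> ((χ -> φ) || χ) = 4 -> 3 = 4
(!((χ -> φ) <-> χ) -> !ψ) -> (ψ -> ((χ -> φ) || χ)) = 5 -> 4 = 4
This gives 4 ≠ 5.

No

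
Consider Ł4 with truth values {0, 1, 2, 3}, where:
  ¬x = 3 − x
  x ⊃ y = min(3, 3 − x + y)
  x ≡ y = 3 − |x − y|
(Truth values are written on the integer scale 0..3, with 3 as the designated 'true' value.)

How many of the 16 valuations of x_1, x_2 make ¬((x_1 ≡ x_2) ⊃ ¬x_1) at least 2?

3

x_1 = 0, x_2 = 0 ↦ 0  <
x_1 = 0, x_2 = 1 ↦ 0  <
x_1 = 0, x_2 = 2 ↦ 0  <
x_1 = 0, x_2 = 3 ↦ 0  <
x_1 = 1, x_2 = 0 ↦ 0  <
x_1 = 1, x_2 = 1 ↦ 1  <
x_1 = 1, x_2 = 2 ↦ 0  <
x_1 = 1, x_2 = 3 ↦ 0  <
x_1 = 2, x_2 = 0 ↦ 0  <
x_1 = 2, x_2 = 1 ↦ 1  <
x_1 = 2, x_2 = 2 ↦ 2  ≥
x_1 = 2, x_2 = 3 ↦ 1  <
x_1 = 3, x_2 = 0 ↦ 0  <
x_1 = 3, x_2 = 1 ↦ 1  <
x_1 = 3, x_2 = 2 ↦ 2  ≥
x_1 = 3, x_2 = 3 ↦ 3  ≥
So 3 of the 16 assignments meet the threshold.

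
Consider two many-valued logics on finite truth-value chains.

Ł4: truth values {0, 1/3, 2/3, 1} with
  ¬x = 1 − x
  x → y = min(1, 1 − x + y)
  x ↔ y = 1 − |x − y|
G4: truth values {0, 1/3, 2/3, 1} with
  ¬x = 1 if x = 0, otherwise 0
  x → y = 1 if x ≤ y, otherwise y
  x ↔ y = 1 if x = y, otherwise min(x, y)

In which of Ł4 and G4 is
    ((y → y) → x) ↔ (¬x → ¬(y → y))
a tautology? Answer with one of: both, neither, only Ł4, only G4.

In Ł4: every assignment gives 1 — tautology.
In G4: at x = 1/3, y = 0 the value is 1/3 — not a tautology.

only Ł4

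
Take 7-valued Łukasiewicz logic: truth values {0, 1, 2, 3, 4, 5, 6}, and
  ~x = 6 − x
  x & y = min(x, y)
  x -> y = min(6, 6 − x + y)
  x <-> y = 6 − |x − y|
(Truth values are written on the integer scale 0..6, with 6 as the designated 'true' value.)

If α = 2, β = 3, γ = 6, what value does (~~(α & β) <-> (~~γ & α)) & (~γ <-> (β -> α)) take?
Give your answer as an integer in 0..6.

α & β = 2 & 3 = 2
~(α & β) = ~2 = 4
~~(α & β) = ~4 = 2
~γ = ~6 = 0
~~γ = ~0 = 6
~~γ & α = 6 & 2 = 2
~~(α & β) <-> (~~γ & α) = 2 <-> 2 = 6
~γ = ~6 = 0
β -> α = 3 -> 2 = 5
~γ <-> (β -> α) = 0 <-> 5 = 1
(~~(α & β) <-> (~~γ & α)) & (~γ <-> (β -> α)) = 6 & 1 = 1

1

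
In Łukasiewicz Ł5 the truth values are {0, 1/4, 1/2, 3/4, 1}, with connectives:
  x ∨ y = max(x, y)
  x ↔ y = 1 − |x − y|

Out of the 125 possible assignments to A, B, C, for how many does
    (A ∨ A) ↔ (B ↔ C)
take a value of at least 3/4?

68

value 1: 25 assignments (counts)
value 3/4: 43 assignments (counts)
value 1/2: 31 assignments
value 1/4: 19 assignments
value 0: 7 assignments
So 68 of the 125 assignments meet the threshold.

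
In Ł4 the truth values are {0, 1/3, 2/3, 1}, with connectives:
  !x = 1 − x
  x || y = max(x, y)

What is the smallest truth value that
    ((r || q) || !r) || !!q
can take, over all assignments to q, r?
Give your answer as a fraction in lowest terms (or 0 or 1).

Take q = 0, r = 1/3:
r || q = 1/3 || 0 = 1/3
!r = !1/3 = 2/3
(r || q) || !r = 1/3 || 2/3 = 2/3
!q = !0 = 1
!!q = !1 = 0
((r || q) || !r) || !!q = 2/3 || 0 = 2/3
No assignment yields a value below 2/3, so this is the minimum.

2/3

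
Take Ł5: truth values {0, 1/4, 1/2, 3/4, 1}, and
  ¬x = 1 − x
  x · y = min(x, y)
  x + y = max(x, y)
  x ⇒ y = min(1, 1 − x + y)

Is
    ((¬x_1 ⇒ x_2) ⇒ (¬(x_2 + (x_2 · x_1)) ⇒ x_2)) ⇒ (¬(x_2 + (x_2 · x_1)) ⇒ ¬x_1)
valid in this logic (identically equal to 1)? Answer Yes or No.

No

Counterexample: take x_1 = 3/4, x_2 = 1/2.
¬x_1 = ¬3/4 = 1/4
¬x_1 ⇒ x_2 = 1/4 ⇒ 1/2 = 1
x_2 · x_1 = 1/2 · 3/4 = 1/2
x_2 + (x_2 · x_1) = 1/2 + 1/2 = 1/2
¬(x_2 + (x_2 · x_1)) = ¬1/2 = 1/2
¬(x_2 + (x_2 · x_1)) ⇒ x_2 = 1/2 ⇒ 1/2 = 1
(¬x_1 ⇒ x_2) ⇒ (¬(x_2 + (x_2 · x_1)) ⇒ x_2) = 1 ⇒ 1 = 1
¬(x_2 + (x_2 · x_1)) ⇒ ¬x_1 = 1/2 ⇒ 1/4 = 3/4
((¬x_1 ⇒ x_2) ⇒ (¬(x_2 + (x_2 · x_1)) ⇒ x_2)) ⇒ (¬(x_2 + (x_2 · x_1)) ⇒ ¬x_1) = 1 ⇒ 3/4 = 3/4
This gives 3/4 ≠ 1.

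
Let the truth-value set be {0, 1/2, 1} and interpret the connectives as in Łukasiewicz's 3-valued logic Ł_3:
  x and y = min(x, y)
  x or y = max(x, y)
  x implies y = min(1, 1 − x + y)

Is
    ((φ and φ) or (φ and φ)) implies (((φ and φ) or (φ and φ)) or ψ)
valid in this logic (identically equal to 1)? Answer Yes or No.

Yes

φ = 0, ψ = 0 ↦ 1
φ = 0, ψ = 1/2 ↦ 1
φ = 0, ψ = 1 ↦ 1
φ = 1/2, ψ = 0 ↦ 1
φ = 1/2, ψ = 1/2 ↦ 1
φ = 1/2, ψ = 1 ↦ 1
φ = 1, ψ = 0 ↦ 1
φ = 1, ψ = 1/2 ↦ 1
φ = 1, ψ = 1 ↦ 1
Every assignment gives a value ≥ 1.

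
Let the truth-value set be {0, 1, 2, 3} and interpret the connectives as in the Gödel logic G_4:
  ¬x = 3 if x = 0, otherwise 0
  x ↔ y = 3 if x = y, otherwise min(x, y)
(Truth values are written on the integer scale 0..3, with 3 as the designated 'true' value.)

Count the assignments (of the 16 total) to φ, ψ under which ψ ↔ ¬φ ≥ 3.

4

φ = 0, ψ = 0 ↦ 0  <
φ = 0, ψ = 1 ↦ 1  <
φ = 0, ψ = 2 ↦ 2  <
φ = 0, ψ = 3 ↦ 3  ≥
φ = 1, ψ = 0 ↦ 3  ≥
φ = 1, ψ = 1 ↦ 0  <
φ = 1, ψ = 2 ↦ 0  <
φ = 1, ψ = 3 ↦ 0  <
φ = 2, ψ = 0 ↦ 3  ≥
φ = 2, ψ = 1 ↦ 0  <
φ = 2, ψ = 2 ↦ 0  <
φ = 2, ψ = 3 ↦ 0  <
φ = 3, ψ = 0 ↦ 3  ≥
φ = 3, ψ = 1 ↦ 0  <
φ = 3, ψ = 2 ↦ 0  <
φ = 3, ψ = 3 ↦ 0  <
So 4 of the 16 assignments meet the threshold.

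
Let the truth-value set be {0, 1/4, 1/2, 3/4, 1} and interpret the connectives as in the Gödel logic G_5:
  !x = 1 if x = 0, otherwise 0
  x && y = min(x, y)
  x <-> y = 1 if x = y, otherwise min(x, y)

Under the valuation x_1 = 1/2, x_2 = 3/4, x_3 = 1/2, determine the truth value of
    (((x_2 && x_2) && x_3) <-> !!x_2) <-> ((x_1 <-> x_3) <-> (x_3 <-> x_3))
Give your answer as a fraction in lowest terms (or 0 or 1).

x_2 && x_2 = 3/4 && 3/4 = 3/4
(x_2 && x_2) && x_3 = 3/4 && 1/2 = 1/2
!x_2 = !3/4 = 0
!!x_2 = !0 = 1
((x_2 && x_2) && x_3) <-> !!x_2 = 1/2 <-> 1 = 1/2
x_1 <-> x_3 = 1/2 <-> 1/2 = 1
x_3 <-> x_3 = 1/2 <-> 1/2 = 1
(x_1 <-> x_3) <-> (x_3 <-> x_3) = 1 <-> 1 = 1
(((x_2 && x_2) && x_3) <-> !!x_2) <-> ((x_1 <-> x_3) <-> (x_3 <-> x_3)) = 1/2 <-> 1 = 1/2

1/2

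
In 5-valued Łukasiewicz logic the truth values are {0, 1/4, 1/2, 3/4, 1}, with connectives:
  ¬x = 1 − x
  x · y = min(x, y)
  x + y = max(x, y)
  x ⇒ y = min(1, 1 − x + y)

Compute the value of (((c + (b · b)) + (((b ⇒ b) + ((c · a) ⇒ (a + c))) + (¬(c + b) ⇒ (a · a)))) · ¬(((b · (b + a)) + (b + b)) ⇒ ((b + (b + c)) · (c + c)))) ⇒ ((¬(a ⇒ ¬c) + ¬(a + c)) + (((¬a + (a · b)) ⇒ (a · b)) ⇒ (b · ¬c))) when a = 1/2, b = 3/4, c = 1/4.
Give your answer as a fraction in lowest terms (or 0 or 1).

b · b = 3/4 · 3/4 = 3/4
c + (b · b) = 1/4 + 3/4 = 3/4
b ⇒ b = 3/4 ⇒ 3/4 = 1
c · a = 1/4 · 1/2 = 1/4
a + c = 1/2 + 1/4 = 1/2
(c · a) ⇒ (a + c) = 1/4 ⇒ 1/2 = 1
(b ⇒ b) + ((c · a) ⇒ (a + c)) = 1 + 1 = 1
c + b = 1/4 + 3/4 = 3/4
¬(c + b) = ¬3/4 = 1/4
a · a = 1/2 · 1/2 = 1/2
¬(c + b) ⇒ (a · a) = 1/4 ⇒ 1/2 = 1
((b ⇒ b) + ((c · a) ⇒ (a + c))) + (¬(c + b) ⇒ (a · a)) = 1 + 1 = 1
(c + (b · b)) + (((b ⇒ b) + ((c · a) ⇒ (a + c))) + (¬(c + b) ⇒ (a · a))) = 3/4 + 1 = 1
b + a = 3/4 + 1/2 = 3/4
b · (b + a) = 3/4 · 3/4 = 3/4
b + b = 3/4 + 3/4 = 3/4
(b · (b + a)) + (b + b) = 3/4 + 3/4 = 3/4
b + c = 3/4 + 1/4 = 3/4
b + (b + c) = 3/4 + 3/4 = 3/4
c + c = 1/4 + 1/4 = 1/4
(b + (b + c)) · (c + c) = 3/4 · 1/4 = 1/4
((b · (b + a)) + (b + b)) ⇒ ((b + (b + c)) · (c + c)) = 3/4 ⇒ 1/4 = 1/2
¬(((b · (b + a)) + (b + b)) ⇒ ((b + (b + c)) · (c + c))) = ¬1/2 = 1/2
((c + (b · b)) + (((b ⇒ b) + ((c · a) ⇒ (a + c))) + (¬(c + b) ⇒ (a · a)))) · ¬(((b · (b + a)) + (b + b)) ⇒ ((b + (b + c)) · (c + c))) = 1 · 1/2 = 1/2
¬c = ¬1/4 = 3/4
a ⇒ ¬c = 1/2 ⇒ 3/4 = 1
¬(a ⇒ ¬c) = ¬1 = 0
a + c = 1/2 + 1/4 = 1/2
¬(a + c) = ¬1/2 = 1/2
¬(a ⇒ ¬c) + ¬(a + c) = 0 + 1/2 = 1/2
¬a = ¬1/2 = 1/2
a · b = 1/2 · 3/4 = 1/2
¬a + (a · b) = 1/2 + 1/2 = 1/2
a · b = 1/2 · 3/4 = 1/2
(¬a + (a · b)) ⇒ (a · b) = 1/2 ⇒ 1/2 = 1
¬c = ¬1/4 = 3/4
b · ¬c = 3/4 · 3/4 = 3/4
((¬a + (a · b)) ⇒ (a · b)) ⇒ (b · ¬c) = 1 ⇒ 3/4 = 3/4
(¬(a ⇒ ¬c) + ¬(a + c)) + (((¬a + (a · b)) ⇒ (a · b)) ⇒ (b · ¬c)) = 1/2 + 3/4 = 3/4
(((c + (b · b)) + (((b ⇒ b) + ((c · a) ⇒ (a + c))) + (¬(c + b) ⇒ (a · a)))) · ¬(((b · (b + a)) + (b + b)) ⇒ ((b + (b + c)) · (c + c)))) ⇒ ((¬(a ⇒ ¬c) + ¬(a + c)) + (((¬a + (a · b)) ⇒ (a · b)) ⇒ (b · ¬c))) = 1/2 ⇒ 3/4 = 1

1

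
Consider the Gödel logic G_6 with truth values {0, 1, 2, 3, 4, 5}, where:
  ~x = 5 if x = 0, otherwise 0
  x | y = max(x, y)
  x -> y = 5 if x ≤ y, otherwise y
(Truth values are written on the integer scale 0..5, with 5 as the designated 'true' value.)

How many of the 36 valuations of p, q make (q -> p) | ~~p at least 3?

value 5: 31 assignments (counts)
value 0: 5 assignments
So 31 of the 36 assignments meet the threshold.

31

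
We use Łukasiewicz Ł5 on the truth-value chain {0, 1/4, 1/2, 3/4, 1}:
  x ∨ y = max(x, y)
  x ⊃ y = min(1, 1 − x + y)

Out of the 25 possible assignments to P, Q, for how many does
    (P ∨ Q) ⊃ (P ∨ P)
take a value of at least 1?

15

value 1: 15 assignments (counts)
value 3/4: 4 assignments
value 1/2: 3 assignments
value 1/4: 2 assignments
value 0: 1 assignment
So 15 of the 25 assignments meet the threshold.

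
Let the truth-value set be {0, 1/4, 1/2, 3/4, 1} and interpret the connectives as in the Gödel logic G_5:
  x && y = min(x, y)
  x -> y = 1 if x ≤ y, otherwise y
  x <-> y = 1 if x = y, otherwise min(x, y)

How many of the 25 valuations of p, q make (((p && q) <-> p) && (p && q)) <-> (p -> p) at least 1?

value 1: 1 assignment (counts)
value 3/4: 3 assignments
value 1/2: 5 assignments
value 1/4: 7 assignments
value 0: 9 assignments
So 1 of the 25 assignments meets the threshold.

1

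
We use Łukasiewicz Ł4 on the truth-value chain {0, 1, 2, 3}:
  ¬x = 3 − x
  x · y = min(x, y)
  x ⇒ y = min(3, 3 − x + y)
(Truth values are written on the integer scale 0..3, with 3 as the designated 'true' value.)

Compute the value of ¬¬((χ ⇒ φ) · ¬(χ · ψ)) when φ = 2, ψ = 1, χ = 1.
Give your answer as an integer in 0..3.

χ ⇒ φ = 1 ⇒ 2 = 3
χ · ψ = 1 · 1 = 1
¬(χ · ψ) = ¬1 = 2
(χ ⇒ φ) · ¬(χ · ψ) = 3 · 2 = 2
¬((χ ⇒ φ) · ¬(χ · ψ)) = ¬2 = 1
¬¬((χ ⇒ φ) · ¬(χ · ψ)) = ¬1 = 2

2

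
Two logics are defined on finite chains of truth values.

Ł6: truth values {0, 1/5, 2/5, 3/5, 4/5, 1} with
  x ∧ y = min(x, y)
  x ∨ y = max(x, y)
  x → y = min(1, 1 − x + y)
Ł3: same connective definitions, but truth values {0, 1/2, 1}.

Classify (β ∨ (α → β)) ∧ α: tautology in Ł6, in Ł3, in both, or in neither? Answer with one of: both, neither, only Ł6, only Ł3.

neither

In Ł6: at α = 0, β = 0 the value is 0 — not a tautology.
In Ł3: at α = 0, β = 0 the value is 0 — not a tautology.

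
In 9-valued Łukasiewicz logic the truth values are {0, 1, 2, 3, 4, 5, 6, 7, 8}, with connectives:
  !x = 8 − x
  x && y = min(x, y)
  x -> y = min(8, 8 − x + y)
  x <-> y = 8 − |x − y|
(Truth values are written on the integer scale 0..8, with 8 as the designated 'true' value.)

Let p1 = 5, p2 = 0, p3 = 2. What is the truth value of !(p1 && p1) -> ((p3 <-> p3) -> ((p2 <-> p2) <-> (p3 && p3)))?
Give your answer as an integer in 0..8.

7

p1 && p1 = 5 && 5 = 5
!(p1 && p1) = !5 = 3
p3 <-> p3 = 2 <-> 2 = 8
p2 <-> p2 = 0 <-> 0 = 8
p3 && p3 = 2 && 2 = 2
(p2 <-> p2) <-> (p3 && p3) = 8 <-> 2 = 2
(p3 <-> p3) -> ((p2 <-> p2) <-> (p3 && p3)) = 8 -> 2 = 2
!(p1 && p1) -> ((p3 <-> p3) -> ((p2 <-> p2) <-> (p3 && p3))) = 3 -> 2 = 7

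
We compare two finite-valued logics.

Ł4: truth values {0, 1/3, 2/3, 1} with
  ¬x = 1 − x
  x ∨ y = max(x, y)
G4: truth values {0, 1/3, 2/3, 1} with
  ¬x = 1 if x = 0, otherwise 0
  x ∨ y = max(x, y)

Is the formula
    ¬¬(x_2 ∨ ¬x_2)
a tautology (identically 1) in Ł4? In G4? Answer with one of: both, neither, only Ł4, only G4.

only G4

In Ł4: at x_2 = 1/3 the value is 2/3 — not a tautology.
In G4: every assignment gives 1 — tautology.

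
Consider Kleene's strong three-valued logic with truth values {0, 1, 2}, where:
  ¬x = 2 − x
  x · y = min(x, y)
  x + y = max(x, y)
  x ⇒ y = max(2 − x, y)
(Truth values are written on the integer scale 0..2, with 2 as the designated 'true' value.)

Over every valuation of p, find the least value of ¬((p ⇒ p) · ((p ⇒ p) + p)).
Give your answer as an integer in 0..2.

Take p = 0:
p ⇒ p = 0 ⇒ 0 = 2
p ⇒ p = 0 ⇒ 0 = 2
(p ⇒ p) + p = 2 + 0 = 2
(p ⇒ p) · ((p ⇒ p) + p) = 2 · 2 = 2
¬((p ⇒ p) · ((p ⇒ p) + p)) = ¬2 = 0
No assignment yields a value below 0, so this is the minimum.

0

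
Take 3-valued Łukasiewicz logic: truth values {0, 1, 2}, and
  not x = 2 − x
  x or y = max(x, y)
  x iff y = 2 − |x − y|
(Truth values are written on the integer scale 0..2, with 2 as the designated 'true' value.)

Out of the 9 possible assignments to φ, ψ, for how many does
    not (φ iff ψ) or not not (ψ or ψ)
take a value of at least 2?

4

φ = 0, ψ = 0 ↦ 0  <
φ = 0, ψ = 1 ↦ 1  <
φ = 0, ψ = 2 ↦ 2  ≥
φ = 1, ψ = 0 ↦ 1  <
φ = 1, ψ = 1 ↦ 1  <
φ = 1, ψ = 2 ↦ 2  ≥
φ = 2, ψ = 0 ↦ 2  ≥
φ = 2, ψ = 1 ↦ 1  <
φ = 2, ψ = 2 ↦ 2  ≥
So 4 of the 9 assignments meet the threshold.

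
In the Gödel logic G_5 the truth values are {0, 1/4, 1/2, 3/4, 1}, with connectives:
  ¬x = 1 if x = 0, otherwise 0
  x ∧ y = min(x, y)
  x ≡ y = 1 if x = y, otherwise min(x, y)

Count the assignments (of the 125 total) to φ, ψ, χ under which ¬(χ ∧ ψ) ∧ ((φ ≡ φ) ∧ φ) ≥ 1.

9

value 1: 9 assignments (counts)
value 3/4: 9 assignments
value 1/2: 9 assignments
value 1/4: 9 assignments
value 0: 89 assignments
So 9 of the 125 assignments meet the threshold.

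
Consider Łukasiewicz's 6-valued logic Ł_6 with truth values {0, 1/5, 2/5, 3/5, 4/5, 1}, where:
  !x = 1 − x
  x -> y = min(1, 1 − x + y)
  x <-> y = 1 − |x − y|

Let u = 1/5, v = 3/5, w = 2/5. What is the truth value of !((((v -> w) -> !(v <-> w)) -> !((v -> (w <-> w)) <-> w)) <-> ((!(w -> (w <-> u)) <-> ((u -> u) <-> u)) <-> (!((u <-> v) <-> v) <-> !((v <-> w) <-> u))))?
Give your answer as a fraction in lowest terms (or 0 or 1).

v -> w = 3/5 -> 2/5 = 4/5
v <-> w = 3/5 <-> 2/5 = 4/5
!(v <-> w) = !4/5 = 1/5
(v -> w) -> !(v <-> w) = 4/5 -> 1/5 = 2/5
w <-> w = 2/5 <-> 2/5 = 1
v -> (w <-> w) = 3/5 -> 1 = 1
(v -> (w <-> w)) <-> w = 1 <-> 2/5 = 2/5
!((v -> (w <-> w)) <-> w) = !2/5 = 3/5
((v -> w) -> !(v <-> w)) -> !((v -> (w <-> w)) <-> w) = 2/5 -> 3/5 = 1
w <-> u = 2/5 <-> 1/5 = 4/5
w -> (w <-> u) = 2/5 -> 4/5 = 1
!(w -> (w <-> u)) = !1 = 0
u -> u = 1/5 -> 1/5 = 1
(u -> u) <-> u = 1 <-> 1/5 = 1/5
!(w -> (w <-> u)) <-> ((u -> u) <-> u) = 0 <-> 1/5 = 4/5
u <-> v = 1/5 <-> 3/5 = 3/5
(u <-> v) <-> v = 3/5 <-> 3/5 = 1
!((u <-> v) <-> v) = !1 = 0
v <-> w = 3/5 <-> 2/5 = 4/5
(v <-> w) <-> u = 4/5 <-> 1/5 = 2/5
!((v <-> w) <-> u) = !2/5 = 3/5
!((u <-> v) <-> v) <-> !((v <-> w) <-> u) = 0 <-> 3/5 = 2/5
(!(w -> (w <-> u)) <-> ((u -> u) <-> u)) <-> (!((u <-> v) <-> v) <-> !((v <-> w) <-> u)) = 4/5 <-> 2/5 = 3/5
(((v -> w) -> !(v <-> w)) -> !((v -> (w <-> w)) <-> w)) <-> ((!(w -> (w <-> u)) <-> ((u -> u) <-> u)) <-> (!((u <-> v) <-> v) <-> !((v <-> w) <-> u))) = 1 <-> 3/5 = 3/5
!((((v -> w) -> !(v <-> w)) -> !((v -> (w <-> w)) <-> w)) <-> ((!(w -> (w <-> u)) <-> ((u -> u) <-> u)) <-> (!((u <-> v) <-> v) <-> !((v <-> w) <-> u)))) = !3/5 = 2/5

2/5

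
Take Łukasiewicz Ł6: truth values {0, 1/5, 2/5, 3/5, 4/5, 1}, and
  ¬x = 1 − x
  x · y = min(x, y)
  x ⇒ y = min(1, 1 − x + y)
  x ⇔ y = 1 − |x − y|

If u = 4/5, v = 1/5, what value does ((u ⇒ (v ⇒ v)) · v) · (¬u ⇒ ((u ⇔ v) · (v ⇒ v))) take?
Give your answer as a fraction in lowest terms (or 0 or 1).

v ⇒ v = 1/5 ⇒ 1/5 = 1
u ⇒ (v ⇒ v) = 4/5 ⇒ 1 = 1
(u ⇒ (v ⇒ v)) · v = 1 · 1/5 = 1/5
¬u = ¬4/5 = 1/5
u ⇔ v = 4/5 ⇔ 1/5 = 2/5
v ⇒ v = 1/5 ⇒ 1/5 = 1
(u ⇔ v) · (v ⇒ v) = 2/5 · 1 = 2/5
¬u ⇒ ((u ⇔ v) · (v ⇒ v)) = 1/5 ⇒ 2/5 = 1
((u ⇒ (v ⇒ v)) · v) · (¬u ⇒ ((u ⇔ v) · (v ⇒ v))) = 1/5 · 1 = 1/5

1/5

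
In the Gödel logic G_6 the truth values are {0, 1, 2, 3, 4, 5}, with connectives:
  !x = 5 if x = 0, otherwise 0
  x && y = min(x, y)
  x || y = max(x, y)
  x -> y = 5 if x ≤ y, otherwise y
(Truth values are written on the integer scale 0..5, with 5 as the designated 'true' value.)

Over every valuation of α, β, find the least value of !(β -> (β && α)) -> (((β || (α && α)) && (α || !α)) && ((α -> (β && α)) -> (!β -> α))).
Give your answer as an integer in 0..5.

1

Take α = 0, β = 1:
β && α = 1 && 0 = 0
β -> (β && α) = 1 -> 0 = 0
!(β -> (β && α)) = !0 = 5
α && α = 0 && 0 = 0
β || (α && α) = 1 || 0 = 1
!α = !0 = 5
α || !α = 0 || 5 = 5
(β || (α && α)) && (α || !α) = 1 && 5 = 1
β && α = 1 && 0 = 0
α -> (β && α) = 0 -> 0 = 5
!β = !1 = 0
!β -> α = 0 -> 0 = 5
(α -> (β && α)) -> (!β -> α) = 5 -> 5 = 5
((β || (α && α)) && (α || !α)) && ((α -> (β && α)) -> (!β -> α)) = 1 && 5 = 1
!(β -> (β && α)) -> (((β || (α && α)) && (α || !α)) && ((α -> (β && α)) -> (!β -> α))) = 5 -> 1 = 1
No assignment yields a value below 1, so this is the minimum.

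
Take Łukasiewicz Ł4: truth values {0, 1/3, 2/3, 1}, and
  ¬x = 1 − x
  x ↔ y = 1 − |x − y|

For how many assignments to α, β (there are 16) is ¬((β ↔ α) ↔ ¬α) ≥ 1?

α = 0, β = 0 ↦ 0  <
α = 0, β = 1/3 ↦ 1/3  <
α = 0, β = 2/3 ↦ 2/3  <
α = 0, β = 1 ↦ 1  ≥
α = 1/3, β = 0 ↦ 0  <
α = 1/3, β = 1/3 ↦ 1/3  <
α = 1/3, β = 2/3 ↦ 0  <
α = 1/3, β = 1 ↦ 1/3  <
α = 2/3, β = 0 ↦ 0  <
α = 2/3, β = 1/3 ↦ 1/3  <
α = 2/3, β = 2/3 ↦ 2/3  <
α = 2/3, β = 1 ↦ 1/3  <
α = 1, β = 0 ↦ 0  <
α = 1, β = 1/3 ↦ 1/3  <
α = 1, β = 2/3 ↦ 2/3  <
α = 1, β = 1 ↦ 1  ≥
So 2 of the 16 assignments meet the threshold.

2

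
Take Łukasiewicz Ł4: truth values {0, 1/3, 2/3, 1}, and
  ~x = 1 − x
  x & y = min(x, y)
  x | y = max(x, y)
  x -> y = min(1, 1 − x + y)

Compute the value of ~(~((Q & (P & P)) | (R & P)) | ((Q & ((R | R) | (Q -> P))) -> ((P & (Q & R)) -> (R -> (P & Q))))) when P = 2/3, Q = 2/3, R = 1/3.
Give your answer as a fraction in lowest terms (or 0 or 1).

P & P = 2/3 & 2/3 = 2/3
Q & (P & P) = 2/3 & 2/3 = 2/3
R & P = 1/3 & 2/3 = 1/3
(Q & (P & P)) | (R & P) = 2/3 | 1/3 = 2/3
~((Q & (P & P)) | (R & P)) = ~2/3 = 1/3
R | R = 1/3 | 1/3 = 1/3
Q -> P = 2/3 -> 2/3 = 1
(R | R) | (Q -> P) = 1/3 | 1 = 1
Q & ((R | R) | (Q -> P)) = 2/3 & 1 = 2/3
Q & R = 2/3 & 1/3 = 1/3
P & (Q & R) = 2/3 & 1/3 = 1/3
P & Q = 2/3 & 2/3 = 2/3
R -> (P & Q) = 1/3 -> 2/3 = 1
(P & (Q & R)) -> (R -> (P & Q)) = 1/3 -> 1 = 1
(Q & ((R | R) | (Q -> P))) -> ((P & (Q & R)) -> (R -> (P & Q))) = 2/3 -> 1 = 1
~((Q & (P & P)) | (R & P)) | ((Q & ((R | R) | (Q -> P))) -> ((P & (Q & R)) -> (R -> (P & Q)))) = 1/3 | 1 = 1
~(~((Q & (P & P)) | (R & P)) | ((Q & ((R | R) | (Q -> P))) -> ((P & (Q & R)) -> (R -> (P & Q))))) = ~1 = 0

0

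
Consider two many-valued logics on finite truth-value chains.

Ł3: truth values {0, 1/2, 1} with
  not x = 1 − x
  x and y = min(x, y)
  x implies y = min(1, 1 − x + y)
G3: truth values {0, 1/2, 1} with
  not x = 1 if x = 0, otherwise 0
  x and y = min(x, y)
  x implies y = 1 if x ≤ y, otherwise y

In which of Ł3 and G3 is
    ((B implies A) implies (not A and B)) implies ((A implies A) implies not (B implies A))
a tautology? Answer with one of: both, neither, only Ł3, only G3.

only G3

In Ł3: at A = 0, B = 1/2 the value is 1/2 — not a tautology.
In G3: every assignment gives 1 — tautology.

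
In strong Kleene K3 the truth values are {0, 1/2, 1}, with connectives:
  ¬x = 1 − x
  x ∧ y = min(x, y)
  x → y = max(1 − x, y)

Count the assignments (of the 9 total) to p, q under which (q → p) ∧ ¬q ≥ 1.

3

p = 0, q = 0 ↦ 1  ≥
p = 0, q = 1/2 ↦ 1/2  <
p = 0, q = 1 ↦ 0  <
p = 1/2, q = 0 ↦ 1  ≥
p = 1/2, q = 1/2 ↦ 1/2  <
p = 1/2, q = 1 ↦ 0  <
p = 1, q = 0 ↦ 1  ≥
p = 1, q = 1/2 ↦ 1/2  <
p = 1, q = 1 ↦ 0  <
So 3 of the 9 assignments meet the threshold.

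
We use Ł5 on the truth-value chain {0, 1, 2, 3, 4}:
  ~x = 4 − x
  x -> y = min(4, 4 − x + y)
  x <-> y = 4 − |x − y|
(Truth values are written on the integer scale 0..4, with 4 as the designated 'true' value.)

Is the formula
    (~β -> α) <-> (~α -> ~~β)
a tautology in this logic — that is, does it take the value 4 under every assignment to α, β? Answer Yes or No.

Yes

At α = 1, β = 0, for instance:
~β = ~0 = 4
~β -> α = 4 -> 1 = 1
~α = ~1 = 3
~~β = ~4 = 0
~α -> ~~β = 3 -> 0 = 1
(~β -> α) <-> (~α -> ~~β) = 1 <-> 1 = 4
and checking the remaining 24 assignments likewise gives ≥ 4 in every case.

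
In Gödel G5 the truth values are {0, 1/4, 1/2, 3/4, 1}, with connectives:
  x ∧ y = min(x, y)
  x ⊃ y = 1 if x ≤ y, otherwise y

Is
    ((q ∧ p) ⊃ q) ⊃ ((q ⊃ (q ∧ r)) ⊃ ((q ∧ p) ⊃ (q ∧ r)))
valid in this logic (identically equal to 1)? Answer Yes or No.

At p = 1/2, q = 1, r = 1/4, for instance:
q ∧ p = 1 ∧ 1/2 = 1/2
(q ∧ p) ⊃ q = 1/2 ⊃ 1 = 1
q ∧ r = 1 ∧ 1/4 = 1/4
q ⊃ (q ∧ r) = 1 ⊃ 1/4 = 1/4
(q ∧ p) ⊃ (q ∧ r) = 1/2 ⊃ 1/4 = 1/4
(q ⊃ (q ∧ r)) ⊃ ((q ∧ p) ⊃ (q ∧ r)) = 1/4 ⊃ 1/4 = 1
((q ∧ p) ⊃ q) ⊃ ((q ⊃ (q ∧ r)) ⊃ ((q ∧ p) ⊃ (q ∧ r))) = 1 ⊃ 1 = 1
and checking the remaining 124 assignments likewise gives ≥ 1 in every case.

Yes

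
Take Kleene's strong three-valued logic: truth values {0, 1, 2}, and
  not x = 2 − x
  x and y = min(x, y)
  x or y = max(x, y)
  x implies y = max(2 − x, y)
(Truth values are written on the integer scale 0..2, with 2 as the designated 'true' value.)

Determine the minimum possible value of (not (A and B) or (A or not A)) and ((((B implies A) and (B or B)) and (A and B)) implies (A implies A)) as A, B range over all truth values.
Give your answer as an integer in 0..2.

Take A = 1, B = 1:
A and B = 1 and 1 = 1
not (A and B) = not 1 = 1
not A = not 1 = 1
A or not A = 1 or 1 = 1
not (A and B) or (A or not A) = 1 or 1 = 1
B implies A = 1 implies 1 = 1
B or B = 1 or 1 = 1
(B implies A) and (B or B) = 1 and 1 = 1
A and B = 1 and 1 = 1
((B implies A) and (B or B)) and (A and B) = 1 and 1 = 1
A implies A = 1 implies 1 = 1
(((B implies A) and (B or B)) and (A and B)) implies (A implies A) = 1 implies 1 = 1
(not (A and B) or (A or not A)) and ((((B implies A) and (B or B)) and (A and B)) implies (A implies A)) = 1 and 1 = 1
No assignment yields a value below 1, so this is the minimum.

1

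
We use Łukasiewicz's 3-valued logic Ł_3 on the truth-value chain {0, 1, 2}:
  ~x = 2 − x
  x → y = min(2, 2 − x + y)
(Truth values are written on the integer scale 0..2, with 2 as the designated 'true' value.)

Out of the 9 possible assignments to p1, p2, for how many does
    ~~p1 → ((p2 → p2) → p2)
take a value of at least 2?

p1 = 0, p2 = 0 ↦ 2  ≥
p1 = 0, p2 = 1 ↦ 2  ≥
p1 = 0, p2 = 2 ↦ 2  ≥
p1 = 1, p2 = 0 ↦ 1  <
p1 = 1, p2 = 1 ↦ 2  ≥
p1 = 1, p2 = 2 ↦ 2  ≥
p1 = 2, p2 = 0 ↦ 0  <
p1 = 2, p2 = 1 ↦ 1  <
p1 = 2, p2 = 2 ↦ 2  ≥
So 6 of the 9 assignments meet the threshold.

6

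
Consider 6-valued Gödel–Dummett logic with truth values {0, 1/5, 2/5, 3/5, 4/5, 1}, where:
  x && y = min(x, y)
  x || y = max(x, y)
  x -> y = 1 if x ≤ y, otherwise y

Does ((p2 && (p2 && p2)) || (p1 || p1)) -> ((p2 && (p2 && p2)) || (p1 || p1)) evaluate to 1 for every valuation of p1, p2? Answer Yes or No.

At p1 = 1, p2 = 4/5, for instance:
p2 && p2 = 4/5 && 4/5 = 4/5
p2 && (p2 && p2) = 4/5 && 4/5 = 4/5
p1 || p1 = 1 || 1 = 1
(p2 && (p2 && p2)) || (p1 || p1) = 4/5 || 1 = 1
((p2 && (p2 && p2)) || (p1 || p1)) -> ((p2 && (p2 && p2)) || (p1 || p1)) = 1 -> 1 = 1
and checking the remaining 35 assignments likewise gives ≥ 1 in every case.

Yes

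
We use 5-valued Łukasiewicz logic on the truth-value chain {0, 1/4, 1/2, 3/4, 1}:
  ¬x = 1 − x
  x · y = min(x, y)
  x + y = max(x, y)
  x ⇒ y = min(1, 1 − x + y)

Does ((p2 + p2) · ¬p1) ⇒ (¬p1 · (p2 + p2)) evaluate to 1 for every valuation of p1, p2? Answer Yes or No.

At p1 = 1/4, p2 = 1, for instance:
p2 + p2 = 1 + 1 = 1
¬p1 = ¬1/4 = 3/4
(p2 + p2) · ¬p1 = 1 · 3/4 = 3/4
¬p1 · (p2 + p2) = 3/4 · 1 = 3/4
((p2 + p2) · ¬p1) ⇒ (¬p1 · (p2 + p2)) = 3/4 ⇒ 3/4 = 1
and checking the remaining 24 assignments likewise gives ≥ 1 in every case.

Yes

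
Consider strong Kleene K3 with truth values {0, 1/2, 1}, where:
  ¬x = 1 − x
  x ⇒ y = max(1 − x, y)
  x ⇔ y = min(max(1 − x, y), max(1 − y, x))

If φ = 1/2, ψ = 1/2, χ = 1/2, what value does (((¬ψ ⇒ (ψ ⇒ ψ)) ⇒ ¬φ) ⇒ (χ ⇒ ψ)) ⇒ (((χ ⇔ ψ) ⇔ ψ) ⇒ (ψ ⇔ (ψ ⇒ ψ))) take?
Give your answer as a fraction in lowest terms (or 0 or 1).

1/2

¬ψ = ¬1/2 = 1/2
ψ ⇒ ψ = 1/2 ⇒ 1/2 = 1/2
¬ψ ⇒ (ψ ⇒ ψ) = 1/2 ⇒ 1/2 = 1/2
¬φ = ¬1/2 = 1/2
(¬ψ ⇒ (ψ ⇒ ψ)) ⇒ ¬φ = 1/2 ⇒ 1/2 = 1/2
χ ⇒ ψ = 1/2 ⇒ 1/2 = 1/2
((¬ψ ⇒ (ψ ⇒ ψ)) ⇒ ¬φ) ⇒ (χ ⇒ ψ) = 1/2 ⇒ 1/2 = 1/2
χ ⇔ ψ = 1/2 ⇔ 1/2 = 1/2
(χ ⇔ ψ) ⇔ ψ = 1/2 ⇔ 1/2 = 1/2
ψ ⇒ ψ = 1/2 ⇒ 1/2 = 1/2
ψ ⇔ (ψ ⇒ ψ) = 1/2 ⇔ 1/2 = 1/2
((χ ⇔ ψ) ⇔ ψ) ⇒ (ψ ⇔ (ψ ⇒ ψ)) = 1/2 ⇒ 1/2 = 1/2
(((¬ψ ⇒ (ψ ⇒ ψ)) ⇒ ¬φ) ⇒ (χ ⇒ ψ)) ⇒ (((χ ⇔ ψ) ⇔ ψ) ⇒ (ψ ⇔ (ψ ⇒ ψ))) = 1/2 ⇒ 1/2 = 1/2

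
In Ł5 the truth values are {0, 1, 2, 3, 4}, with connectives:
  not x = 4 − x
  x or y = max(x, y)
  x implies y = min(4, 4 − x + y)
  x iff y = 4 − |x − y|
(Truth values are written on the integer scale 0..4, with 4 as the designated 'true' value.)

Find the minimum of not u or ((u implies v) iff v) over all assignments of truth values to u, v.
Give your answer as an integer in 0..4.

2

Take u = 2, v = 0:
not u = not 2 = 2
u implies v = 2 implies 0 = 2
(u implies v) iff v = 2 iff 0 = 2
not u or ((u implies v) iff v) = 2 or 2 = 2
No assignment yields a value below 2, so this is the minimum.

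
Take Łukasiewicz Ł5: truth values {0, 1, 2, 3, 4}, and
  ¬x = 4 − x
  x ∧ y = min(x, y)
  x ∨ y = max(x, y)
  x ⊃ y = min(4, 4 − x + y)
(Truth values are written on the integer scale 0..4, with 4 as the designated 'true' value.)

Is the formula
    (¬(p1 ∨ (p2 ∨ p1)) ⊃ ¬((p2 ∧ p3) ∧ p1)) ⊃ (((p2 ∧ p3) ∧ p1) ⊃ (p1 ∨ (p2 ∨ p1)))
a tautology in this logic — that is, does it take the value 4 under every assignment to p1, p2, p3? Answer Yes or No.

Yes

At p1 = 3, p2 = 4, p3 = 0, for instance:
p2 ∨ p1 = 4 ∨ 3 = 4
p1 ∨ (p2 ∨ p1) = 3 ∨ 4 = 4
¬(p1 ∨ (p2 ∨ p1)) = ¬4 = 0
p2 ∧ p3 = 4 ∧ 0 = 0
(p2 ∧ p3) ∧ p1 = 0 ∧ 3 = 0
¬((p2 ∧ p3) ∧ p1) = ¬0 = 4
¬(p1 ∨ (p2 ∨ p1)) ⊃ ¬((p2 ∧ p3) ∧ p1) = 0 ⊃ 4 = 4
((p2 ∧ p3) ∧ p1) ⊃ (p1 ∨ (p2 ∨ p1)) = 0 ⊃ 4 = 4
(¬(p1 ∨ (p2 ∨ p1)) ⊃ ¬((p2 ∧ p3) ∧ p1)) ⊃ (((p2 ∧ p3) ∧ p1) ⊃ (p1 ∨ (p2 ∨ p1))) = 4 ⊃ 4 = 4
and checking the remaining 124 assignments likewise gives ≥ 4 in every case.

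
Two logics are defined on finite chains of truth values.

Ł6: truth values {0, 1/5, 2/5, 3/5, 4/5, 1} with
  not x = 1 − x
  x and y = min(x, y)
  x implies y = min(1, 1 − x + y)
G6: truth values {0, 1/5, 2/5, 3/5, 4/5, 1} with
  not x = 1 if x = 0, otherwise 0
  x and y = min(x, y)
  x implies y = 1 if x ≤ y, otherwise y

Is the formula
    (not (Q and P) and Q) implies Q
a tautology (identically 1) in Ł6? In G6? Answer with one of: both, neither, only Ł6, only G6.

In Ł6: every assignment gives 1 — tautology.
In G6: every assignment gives 1 — tautology.

both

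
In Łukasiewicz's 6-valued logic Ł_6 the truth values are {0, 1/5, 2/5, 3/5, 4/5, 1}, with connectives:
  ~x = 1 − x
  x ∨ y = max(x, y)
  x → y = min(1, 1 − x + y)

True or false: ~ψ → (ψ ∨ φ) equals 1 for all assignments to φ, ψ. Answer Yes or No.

No

Counterexample: take φ = 0, ψ = 0.
~ψ = ~0 = 1
ψ ∨ φ = 0 ∨ 0 = 0
~ψ → (ψ ∨ φ) = 1 → 0 = 0
This gives 0 ≠ 1.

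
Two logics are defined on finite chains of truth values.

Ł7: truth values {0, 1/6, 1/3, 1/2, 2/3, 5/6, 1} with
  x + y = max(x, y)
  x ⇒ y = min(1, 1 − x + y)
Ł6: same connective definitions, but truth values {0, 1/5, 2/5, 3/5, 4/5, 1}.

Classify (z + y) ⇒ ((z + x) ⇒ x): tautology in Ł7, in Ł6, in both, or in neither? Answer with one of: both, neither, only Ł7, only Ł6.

In Ł7: at x = 0, y = 0, z = 2/3 the value is 2/3 — not a tautology.
In Ł6: at x = 0, y = 0, z = 3/5 the value is 4/5 — not a tautology.

neither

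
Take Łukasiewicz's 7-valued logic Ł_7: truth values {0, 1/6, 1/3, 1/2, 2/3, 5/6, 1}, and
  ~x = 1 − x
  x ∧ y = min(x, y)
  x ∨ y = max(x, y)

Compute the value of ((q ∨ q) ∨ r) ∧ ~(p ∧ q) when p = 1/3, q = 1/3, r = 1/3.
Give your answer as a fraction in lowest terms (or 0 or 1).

1/3

q ∨ q = 1/3 ∨ 1/3 = 1/3
(q ∨ q) ∨ r = 1/3 ∨ 1/3 = 1/3
p ∧ q = 1/3 ∧ 1/3 = 1/3
~(p ∧ q) = ~1/3 = 2/3
((q ∨ q) ∨ r) ∧ ~(p ∧ q) = 1/3 ∧ 2/3 = 1/3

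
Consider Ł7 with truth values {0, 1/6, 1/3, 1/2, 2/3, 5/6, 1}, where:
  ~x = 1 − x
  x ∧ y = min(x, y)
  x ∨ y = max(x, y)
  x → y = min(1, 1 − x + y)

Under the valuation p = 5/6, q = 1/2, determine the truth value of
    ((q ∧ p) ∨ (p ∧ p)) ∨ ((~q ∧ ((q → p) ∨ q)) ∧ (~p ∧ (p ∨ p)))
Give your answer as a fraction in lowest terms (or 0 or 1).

q ∧ p = 1/2 ∧ 5/6 = 1/2
p ∧ p = 5/6 ∧ 5/6 = 5/6
(q ∧ p) ∨ (p ∧ p) = 1/2 ∨ 5/6 = 5/6
~q = ~1/2 = 1/2
q → p = 1/2 → 5/6 = 1
(q → p) ∨ q = 1 ∨ 1/2 = 1
~q ∧ ((q → p) ∨ q) = 1/2 ∧ 1 = 1/2
~p = ~5/6 = 1/6
p ∨ p = 5/6 ∨ 5/6 = 5/6
~p ∧ (p ∨ p) = 1/6 ∧ 5/6 = 1/6
(~q ∧ ((q → p) ∨ q)) ∧ (~p ∧ (p ∨ p)) = 1/2 ∧ 1/6 = 1/6
((q ∧ p) ∨ (p ∧ p)) ∨ ((~q ∧ ((q → p) ∨ q)) ∧ (~p ∧ (p ∨ p))) = 5/6 ∨ 1/6 = 5/6

5/6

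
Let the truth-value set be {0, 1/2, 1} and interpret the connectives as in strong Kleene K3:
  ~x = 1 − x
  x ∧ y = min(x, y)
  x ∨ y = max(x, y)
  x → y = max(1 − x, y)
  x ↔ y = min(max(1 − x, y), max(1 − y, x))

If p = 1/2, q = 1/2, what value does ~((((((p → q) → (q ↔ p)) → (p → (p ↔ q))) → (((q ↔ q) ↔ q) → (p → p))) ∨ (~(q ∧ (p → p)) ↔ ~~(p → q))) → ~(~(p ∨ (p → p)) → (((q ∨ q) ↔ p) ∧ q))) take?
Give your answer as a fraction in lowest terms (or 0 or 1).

p → q = 1/2 → 1/2 = 1/2
q ↔ p = 1/2 ↔ 1/2 = 1/2
(p → q) → (q ↔ p) = 1/2 → 1/2 = 1/2
p ↔ q = 1/2 ↔ 1/2 = 1/2
p → (p ↔ q) = 1/2 → 1/2 = 1/2
((p → q) → (q ↔ p)) → (p → (p ↔ q)) = 1/2 → 1/2 = 1/2
q ↔ q = 1/2 ↔ 1/2 = 1/2
(q ↔ q) ↔ q = 1/2 ↔ 1/2 = 1/2
p → p = 1/2 → 1/2 = 1/2
((q ↔ q) ↔ q) → (p → p) = 1/2 → 1/2 = 1/2
(((p → q) → (q ↔ p)) → (p → (p ↔ q))) → (((q ↔ q) ↔ q) → (p → p)) = 1/2 → 1/2 = 1/2
p → p = 1/2 → 1/2 = 1/2
q ∧ (p → p) = 1/2 ∧ 1/2 = 1/2
~(q ∧ (p → p)) = ~1/2 = 1/2
p → q = 1/2 → 1/2 = 1/2
~(p → q) = ~1/2 = 1/2
~~(p → q) = ~1/2 = 1/2
~(q ∧ (p → p)) ↔ ~~(p → q) = 1/2 ↔ 1/2 = 1/2
((((p → q) → (q ↔ p)) → (p → (p ↔ q))) → (((q ↔ q) ↔ q) → (p → p))) ∨ (~(q ∧ (p → p)) ↔ ~~(p → q)) = 1/2 ∨ 1/2 = 1/2
p → p = 1/2 → 1/2 = 1/2
p ∨ (p → p) = 1/2 ∨ 1/2 = 1/2
~(p ∨ (p → p)) = ~1/2 = 1/2
q ∨ q = 1/2 ∨ 1/2 = 1/2
(q ∨ q) ↔ p = 1/2 ↔ 1/2 = 1/2
((q ∨ q) ↔ p) ∧ q = 1/2 ∧ 1/2 = 1/2
~(p ∨ (p → p)) → (((q ∨ q) ↔ p) ∧ q) = 1/2 → 1/2 = 1/2
~(~(p ∨ (p → p)) → (((q ∨ q) ↔ p) ∧ q)) = ~1/2 = 1/2
(((((p → q) → (q ↔ p)) → (p → (p ↔ q))) → (((q ↔ q) ↔ q) → (p → p))) ∨ (~(q ∧ (p → p)) ↔ ~~(p → q))) → ~(~(p ∨ (p → p)) → (((q ∨ q) ↔ p) ∧ q)) = 1/2 → 1/2 = 1/2
~((((((p → q) → (q ↔ p)) → (p → (p ↔ q))) → (((q ↔ q) ↔ q) → (p → p))) ∨ (~(q ∧ (p → p)) ↔ ~~(p → q))) → ~(~(p ∨ (p → p)) → (((q ∨ q) ↔ p) ∧ q))) = ~1/2 = 1/2

1/2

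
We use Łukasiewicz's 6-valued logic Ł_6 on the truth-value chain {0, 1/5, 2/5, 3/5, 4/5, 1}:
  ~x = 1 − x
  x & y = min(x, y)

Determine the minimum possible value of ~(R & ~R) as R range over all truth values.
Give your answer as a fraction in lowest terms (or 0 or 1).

3/5

Take R = 2/5:
~R = ~2/5 = 3/5
R & ~R = 2/5 & 3/5 = 2/5
~(R & ~R) = ~2/5 = 3/5
No assignment yields a value below 3/5, so this is the minimum.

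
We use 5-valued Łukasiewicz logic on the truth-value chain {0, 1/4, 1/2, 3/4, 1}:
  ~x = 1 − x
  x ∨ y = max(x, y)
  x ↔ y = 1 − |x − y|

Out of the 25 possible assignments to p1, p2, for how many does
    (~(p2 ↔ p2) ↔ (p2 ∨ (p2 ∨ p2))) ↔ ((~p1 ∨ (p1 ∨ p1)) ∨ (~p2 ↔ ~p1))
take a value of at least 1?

value 1: 4 assignments (counts)
value 3/4: 7 assignments
value 1/2: 7 assignments
value 1/4: 5 assignments
value 0: 2 assignments
So 4 of the 25 assignments meet the threshold.

4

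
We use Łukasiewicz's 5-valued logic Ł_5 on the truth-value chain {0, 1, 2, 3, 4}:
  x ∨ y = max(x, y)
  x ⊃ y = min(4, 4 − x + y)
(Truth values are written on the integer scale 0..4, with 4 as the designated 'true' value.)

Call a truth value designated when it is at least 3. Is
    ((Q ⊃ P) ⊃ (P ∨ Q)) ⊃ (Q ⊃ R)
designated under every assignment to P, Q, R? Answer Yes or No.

Counterexample: take P = 0, Q = 2, R = 0.
Q ⊃ P = 2 ⊃ 0 = 2
P ∨ Q = 0 ∨ 2 = 2
(Q ⊃ P) ⊃ (P ∨ Q) = 2 ⊃ 2 = 4
Q ⊃ R = 2 ⊃ 0 = 2
((Q ⊃ P) ⊃ (P ∨ Q)) ⊃ (Q ⊃ R) = 4 ⊃ 2 = 2
This gives 2, which is below 3.

No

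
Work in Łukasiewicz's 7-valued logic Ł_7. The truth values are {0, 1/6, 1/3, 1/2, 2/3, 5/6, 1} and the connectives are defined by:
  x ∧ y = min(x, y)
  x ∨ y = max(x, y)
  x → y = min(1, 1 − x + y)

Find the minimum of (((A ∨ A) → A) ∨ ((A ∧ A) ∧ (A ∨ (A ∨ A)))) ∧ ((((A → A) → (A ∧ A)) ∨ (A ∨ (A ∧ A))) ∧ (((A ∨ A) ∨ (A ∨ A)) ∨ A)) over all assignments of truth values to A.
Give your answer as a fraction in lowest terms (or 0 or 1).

Take A = 0:
A ∨ A = 0 ∨ 0 = 0
(A ∨ A) → A = 0 → 0 = 1
A ∧ A = 0 ∧ 0 = 0
A ∨ A = 0 ∨ 0 = 0
A ∨ (A ∨ A) = 0 ∨ 0 = 0
(A ∧ A) ∧ (A ∨ (A ∨ A)) = 0 ∧ 0 = 0
((A ∨ A) → A) ∨ ((A ∧ A) ∧ (A ∨ (A ∨ A))) = 1 ∨ 0 = 1
A → A = 0 → 0 = 1
A ∧ A = 0 ∧ 0 = 0
(A → A) → (A ∧ A) = 1 → 0 = 0
A ∧ A = 0 ∧ 0 = 0
A ∨ (A ∧ A) = 0 ∨ 0 = 0
((A → A) → (A ∧ A)) ∨ (A ∨ (A ∧ A)) = 0 ∨ 0 = 0
A ∨ A = 0 ∨ 0 = 0
A ∨ A = 0 ∨ 0 = 0
(A ∨ A) ∨ (A ∨ A) = 0 ∨ 0 = 0
((A ∨ A) ∨ (A ∨ A)) ∨ A = 0 ∨ 0 = 0
(((A → A) → (A ∧ A)) ∨ (A ∨ (A ∧ A))) ∧ (((A ∨ A) ∨ (A ∨ A)) ∨ A) = 0 ∧ 0 = 0
(((A ∨ A) → A) ∨ ((A ∧ A) ∧ (A ∨ (A ∨ A)))) ∧ ((((A → A) → (A ∧ A)) ∨ (A ∨ (A ∧ A))) ∧ (((A ∨ A) ∨ (A ∨ A)) ∨ A)) = 1 ∧ 0 = 0
No assignment yields a value below 0, so this is the minimum.

0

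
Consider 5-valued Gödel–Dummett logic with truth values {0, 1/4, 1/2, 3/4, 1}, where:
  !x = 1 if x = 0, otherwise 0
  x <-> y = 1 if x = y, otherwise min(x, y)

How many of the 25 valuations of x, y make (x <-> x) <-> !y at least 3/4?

5

value 1: 5 assignments (counts)
value 0: 20 assignments
So 5 of the 25 assignments meet the threshold.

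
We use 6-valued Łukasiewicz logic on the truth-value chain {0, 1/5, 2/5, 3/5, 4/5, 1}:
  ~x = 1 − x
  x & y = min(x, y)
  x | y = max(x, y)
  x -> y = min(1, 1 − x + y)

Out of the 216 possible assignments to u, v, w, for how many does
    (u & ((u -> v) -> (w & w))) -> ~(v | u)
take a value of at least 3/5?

value 1: 108 assignments (counts)
value 4/5: 36 assignments (counts)
value 3/5: 16 assignments (counts)
value 2/5: 28 assignments
value 1/5: 7 assignments
value 0: 21 assignments
So 160 of the 216 assignments meet the threshold.

160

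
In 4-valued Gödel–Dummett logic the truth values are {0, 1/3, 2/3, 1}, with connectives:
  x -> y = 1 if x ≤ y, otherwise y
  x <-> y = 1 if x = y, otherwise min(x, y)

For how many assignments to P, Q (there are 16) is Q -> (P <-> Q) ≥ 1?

P = 0, Q = 0 ↦ 1  ≥
P = 0, Q = 1/3 ↦ 0  <
P = 0, Q = 2/3 ↦ 0  <
P = 0, Q = 1 ↦ 0  <
P = 1/3, Q = 0 ↦ 1  ≥
P = 1/3, Q = 1/3 ↦ 1  ≥
P = 1/3, Q = 2/3 ↦ 1/3  <
P = 1/3, Q = 1 ↦ 1/3  <
P = 2/3, Q = 0 ↦ 1  ≥
P = 2/3, Q = 1/3 ↦ 1  ≥
P = 2/3, Q = 2/3 ↦ 1  ≥
P = 2/3, Q = 1 ↦ 2/3  <
P = 1, Q = 0 ↦ 1  ≥
P = 1, Q = 1/3 ↦ 1  ≥
P = 1, Q = 2/3 ↦ 1  ≥
P = 1, Q = 1 ↦ 1  ≥
So 10 of the 16 assignments meet the threshold.

10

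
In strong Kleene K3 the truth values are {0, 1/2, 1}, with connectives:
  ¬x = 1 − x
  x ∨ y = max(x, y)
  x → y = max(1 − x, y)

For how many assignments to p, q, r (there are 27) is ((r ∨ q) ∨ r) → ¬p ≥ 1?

value 1: 11 assignments (counts)
value 1/2: 11 assignments
value 0: 5 assignments
So 11 of the 27 assignments meet the threshold.

11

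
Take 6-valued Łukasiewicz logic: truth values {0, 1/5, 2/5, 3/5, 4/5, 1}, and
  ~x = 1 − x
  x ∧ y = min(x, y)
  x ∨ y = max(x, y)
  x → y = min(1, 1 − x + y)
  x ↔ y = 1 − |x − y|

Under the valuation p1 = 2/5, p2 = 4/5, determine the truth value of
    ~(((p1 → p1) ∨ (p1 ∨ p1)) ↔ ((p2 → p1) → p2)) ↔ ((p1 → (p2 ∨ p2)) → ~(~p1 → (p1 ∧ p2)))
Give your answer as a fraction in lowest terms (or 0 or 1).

p1 → p1 = 2/5 → 2/5 = 1
p1 ∨ p1 = 2/5 ∨ 2/5 = 2/5
(p1 → p1) ∨ (p1 ∨ p1) = 1 ∨ 2/5 = 1
p2 → p1 = 4/5 → 2/5 = 3/5
(p2 → p1) → p2 = 3/5 → 4/5 = 1
((p1 → p1) ∨ (p1 ∨ p1)) ↔ ((p2 → p1) → p2) = 1 ↔ 1 = 1
~(((p1 → p1) ∨ (p1 ∨ p1)) ↔ ((p2 → p1) → p2)) = ~1 = 0
p2 ∨ p2 = 4/5 ∨ 4/5 = 4/5
p1 → (p2 ∨ p2) = 2/5 → 4/5 = 1
~p1 = ~2/5 = 3/5
p1 ∧ p2 = 2/5 ∧ 4/5 = 2/5
~p1 → (p1 ∧ p2) = 3/5 → 2/5 = 4/5
~(~p1 → (p1 ∧ p2)) = ~4/5 = 1/5
(p1 → (p2 ∨ p2)) → ~(~p1 → (p1 ∧ p2)) = 1 → 1/5 = 1/5
~(((p1 → p1) ∨ (p1 ∨ p1)) ↔ ((p2 → p1) → p2)) ↔ ((p1 → (p2 ∨ p2)) → ~(~p1 → (p1 ∧ p2))) = 0 ↔ 1/5 = 4/5

4/5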